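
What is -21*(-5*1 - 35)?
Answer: 840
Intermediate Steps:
-21*(-5*1 - 35) = -21*(-5 - 35) = -21*(-40) = 840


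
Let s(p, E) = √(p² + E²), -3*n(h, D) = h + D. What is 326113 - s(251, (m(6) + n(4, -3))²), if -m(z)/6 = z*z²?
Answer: 326113 - √228745090814122/9 ≈ -1.3544e+6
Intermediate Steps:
n(h, D) = -D/3 - h/3 (n(h, D) = -(h + D)/3 = -(D + h)/3 = -D/3 - h/3)
m(z) = -6*z³ (m(z) = -6*z*z² = -6*z³)
s(p, E) = √(E² + p²)
326113 - s(251, (m(6) + n(4, -3))²) = 326113 - √(((-6*6³ + (-⅓*(-3) - ⅓*4))²)² + 251²) = 326113 - √(((-6*216 + (1 - 4/3))²)² + 63001) = 326113 - √(((-1296 - ⅓)²)² + 63001) = 326113 - √(((-3889/3)²)² + 63001) = 326113 - √((15124321/9)² + 63001) = 326113 - √(228745085711041/81 + 63001) = 326113 - √(228745090814122/81) = 326113 - √228745090814122/9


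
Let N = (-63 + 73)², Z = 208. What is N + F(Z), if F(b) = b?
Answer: 308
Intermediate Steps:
N = 100 (N = 10² = 100)
N + F(Z) = 100 + 208 = 308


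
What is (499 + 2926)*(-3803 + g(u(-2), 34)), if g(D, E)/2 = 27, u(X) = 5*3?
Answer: -12840325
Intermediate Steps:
u(X) = 15
g(D, E) = 54 (g(D, E) = 2*27 = 54)
(499 + 2926)*(-3803 + g(u(-2), 34)) = (499 + 2926)*(-3803 + 54) = 3425*(-3749) = -12840325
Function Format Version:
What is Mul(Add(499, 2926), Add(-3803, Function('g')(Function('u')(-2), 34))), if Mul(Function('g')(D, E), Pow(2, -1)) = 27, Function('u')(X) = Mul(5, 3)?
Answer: -12840325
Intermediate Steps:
Function('u')(X) = 15
Function('g')(D, E) = 54 (Function('g')(D, E) = Mul(2, 27) = 54)
Mul(Add(499, 2926), Add(-3803, Function('g')(Function('u')(-2), 34))) = Mul(Add(499, 2926), Add(-3803, 54)) = Mul(3425, -3749) = -12840325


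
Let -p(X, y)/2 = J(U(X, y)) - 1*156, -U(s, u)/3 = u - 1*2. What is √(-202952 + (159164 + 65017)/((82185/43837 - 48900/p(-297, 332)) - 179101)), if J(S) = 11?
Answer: I*√10540906802438250496635275882/227898245138 ≈ 450.5*I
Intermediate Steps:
U(s, u) = 6 - 3*u (U(s, u) = -3*(u - 1*2) = -3*(u - 2) = -3*(-2 + u) = 6 - 3*u)
p(X, y) = 290 (p(X, y) = -2*(11 - 1*156) = -2*(11 - 156) = -2*(-145) = 290)
√(-202952 + (159164 + 65017)/((82185/43837 - 48900/p(-297, 332)) - 179101)) = √(-202952 + (159164 + 65017)/((82185/43837 - 48900/290) - 179101)) = √(-202952 + 224181/((82185*(1/43837) - 48900*1/290) - 179101)) = √(-202952 + 224181/((82185/43837 - 4890/29) - 179101)) = √(-202952 + 224181/(-211979565/1271273 - 179101)) = √(-202952 + 224181/(-227898245138/1271273)) = √(-202952 + 224181*(-1271273/227898245138)) = √(-202952 - 284995252413/227898245138) = √(-46252689642499789/227898245138) = I*√10540906802438250496635275882/227898245138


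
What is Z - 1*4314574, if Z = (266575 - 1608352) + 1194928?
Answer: -4461423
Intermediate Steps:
Z = -146849 (Z = -1341777 + 1194928 = -146849)
Z - 1*4314574 = -146849 - 1*4314574 = -146849 - 4314574 = -4461423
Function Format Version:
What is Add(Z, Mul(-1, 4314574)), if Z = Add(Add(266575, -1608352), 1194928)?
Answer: -4461423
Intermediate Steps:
Z = -146849 (Z = Add(-1341777, 1194928) = -146849)
Add(Z, Mul(-1, 4314574)) = Add(-146849, Mul(-1, 4314574)) = Add(-146849, -4314574) = -4461423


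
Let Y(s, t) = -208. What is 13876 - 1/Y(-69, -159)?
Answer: 2886209/208 ≈ 13876.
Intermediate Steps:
13876 - 1/Y(-69, -159) = 13876 - 1/(-208) = 13876 - 1*(-1/208) = 13876 + 1/208 = 2886209/208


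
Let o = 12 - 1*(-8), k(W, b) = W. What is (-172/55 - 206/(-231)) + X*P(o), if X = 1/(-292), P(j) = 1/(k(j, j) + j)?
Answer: -6031783/2698080 ≈ -2.2356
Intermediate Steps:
o = 20 (o = 12 + 8 = 20)
P(j) = 1/(2*j) (P(j) = 1/(j + j) = 1/(2*j))
X = -1/292 ≈ -0.0034247
(-172/55 - 206/(-231)) + X*P(o) = (-172/55 - 206/(-231)) - 1/(584*20) = (-172*1/55 - 206*(-1/231)) - 1/(584*20) = (-172/55 + 206/231) - 1/292*1/40 = -2582/1155 - 1/11680 = -6031783/2698080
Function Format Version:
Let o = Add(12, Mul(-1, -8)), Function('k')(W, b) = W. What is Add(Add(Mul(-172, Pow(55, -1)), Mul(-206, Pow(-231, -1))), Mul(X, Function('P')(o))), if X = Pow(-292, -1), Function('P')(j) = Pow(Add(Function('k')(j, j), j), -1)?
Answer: Rational(-6031783, 2698080) ≈ -2.2356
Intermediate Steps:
o = 20 (o = Add(12, 8) = 20)
Function('P')(j) = Mul(Rational(1, 2), Pow(j, -1)) (Function('P')(j) = Pow(Add(j, j), -1) = Pow(Mul(2, j), -1) = Mul(Rational(1, 2), Pow(j, -1)))
X = Rational(-1, 292) ≈ -0.0034247
Add(Add(Mul(-172, Pow(55, -1)), Mul(-206, Pow(-231, -1))), Mul(X, Function('P')(o))) = Add(Add(Mul(-172, Pow(55, -1)), Mul(-206, Pow(-231, -1))), Mul(Rational(-1, 292), Mul(Rational(1, 2), Pow(20, -1)))) = Add(Add(Mul(-172, Rational(1, 55)), Mul(-206, Rational(-1, 231))), Mul(Rational(-1, 292), Mul(Rational(1, 2), Rational(1, 20)))) = Add(Add(Rational(-172, 55), Rational(206, 231)), Mul(Rational(-1, 292), Rational(1, 40))) = Add(Rational(-2582, 1155), Rational(-1, 11680)) = Rational(-6031783, 2698080)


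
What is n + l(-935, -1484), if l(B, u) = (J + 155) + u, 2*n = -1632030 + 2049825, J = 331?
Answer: 415799/2 ≈ 2.0790e+5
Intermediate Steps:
n = 417795/2 (n = (-1632030 + 2049825)/2 = (½)*417795 = 417795/2 ≈ 2.0890e+5)
l(B, u) = 486 + u (l(B, u) = (331 + 155) + u = 486 + u)
n + l(-935, -1484) = 417795/2 + (486 - 1484) = 417795/2 - 998 = 415799/2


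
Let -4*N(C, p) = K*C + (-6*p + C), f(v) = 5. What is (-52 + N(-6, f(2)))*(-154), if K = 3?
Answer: 5929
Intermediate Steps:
N(C, p) = -C + 3*p/2 (N(C, p) = -(3*C + (-6*p + C))/4 = -(3*C + (C - 6*p))/4 = -(-6*p + 4*C)/4 = -C + 3*p/2)
(-52 + N(-6, f(2)))*(-154) = (-52 + (-1*(-6) + (3/2)*5))*(-154) = (-52 + (6 + 15/2))*(-154) = (-52 + 27/2)*(-154) = -77/2*(-154) = 5929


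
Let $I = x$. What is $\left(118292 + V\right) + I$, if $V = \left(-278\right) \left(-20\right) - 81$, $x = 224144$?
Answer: $347915$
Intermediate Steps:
$I = 224144$
$V = 5479$ ($V = 5560 - 81 = 5479$)
$\left(118292 + V\right) + I = \left(118292 + 5479\right) + 224144 = 123771 + 224144 = 347915$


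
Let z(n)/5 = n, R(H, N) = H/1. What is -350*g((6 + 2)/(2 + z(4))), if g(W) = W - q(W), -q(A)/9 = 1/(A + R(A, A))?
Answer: -196175/44 ≈ -4458.5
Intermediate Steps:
R(H, N) = H (R(H, N) = H*1 = H)
q(A) = -9/(2*A) (q(A) = -9/(A + A) = -9*1/(2*A) = -9/(2*A))
z(n) = 5*n
g(W) = W + 9/(2*W) (g(W) = W - (-9)/(2*W) = W + 9/(2*W))
-350*g((6 + 2)/(2 + z(4))) = -350*((6 + 2)/(2 + 5*4) + 9/(2*(((6 + 2)/(2 + 5*4))))) = -350*(8/(2 + 20) + 9/(2*((8/(2 + 20))))) = -350*(8/22 + 9/(2*((8/22)))) = -350*(8*(1/22) + 9/(2*((8*(1/22))))) = -350*(4/11 + 9/(2*(4/11))) = -350*(4/11 + (9/2)*(11/4)) = -350*(4/11 + 99/8) = -350*1121/88 = -196175/44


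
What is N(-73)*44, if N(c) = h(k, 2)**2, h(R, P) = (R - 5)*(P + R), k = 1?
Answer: 6336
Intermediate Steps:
h(R, P) = (-5 + R)*(P + R)
N(c) = 144 (N(c) = (1**2 - 5*2 - 5*1 + 2*1)**2 = (1 - 10 - 5 + 2)**2 = (-12)**2 = 144)
N(-73)*44 = 144*44 = 6336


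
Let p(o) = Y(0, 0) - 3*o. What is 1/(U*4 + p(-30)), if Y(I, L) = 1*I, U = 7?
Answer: 1/118 ≈ 0.0084746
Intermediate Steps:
Y(I, L) = I
p(o) = -3*o (p(o) = 0 - 3*o = -3*o)
1/(U*4 + p(-30)) = 1/(7*4 - 3*(-30)) = 1/(28 + 90) = 1/118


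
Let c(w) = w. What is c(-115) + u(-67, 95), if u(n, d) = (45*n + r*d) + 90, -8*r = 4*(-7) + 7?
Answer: -22325/8 ≈ -2790.6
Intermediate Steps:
r = 21/8 (r = -(4*(-7) + 7)/8 = -(-28 + 7)/8 = -⅛*(-21) = 21/8 ≈ 2.6250)
u(n, d) = 90 + 45*n + 21*d/8 (u(n, d) = (45*n + 21*d/8) + 90 = 90 + 45*n + 21*d/8)
c(-115) + u(-67, 95) = -115 + (90 + 45*(-67) + (21/8)*95) = -115 + (90 - 3015 + 1995/8) = -115 - 21405/8 = -22325/8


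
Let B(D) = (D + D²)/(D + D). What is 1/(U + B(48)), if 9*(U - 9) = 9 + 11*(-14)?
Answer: 18/313 ≈ 0.057508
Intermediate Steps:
U = -64/9 (U = 9 + (9 + 11*(-14))/9 = 9 + (9 - 154)/9 = 9 + (⅑)*(-145) = 9 - 145/9 = -64/9 ≈ -7.1111)
B(D) = (D + D²)/(2*D) (B(D) = (D + D²)/((2*D)) = (D + D²)*(1/(2*D)) = (D + D²)/(2*D))
1/(U + B(48)) = 1/(-64/9 + (½ + (½)*48)) = 1/(-64/9 + (½ + 24)) = 1/(-64/9 + 49/2) = 1/(313/18) = 18/313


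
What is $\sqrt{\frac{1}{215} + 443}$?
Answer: $\frac{\sqrt{20477890}}{215} \approx 21.048$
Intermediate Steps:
$\sqrt{\frac{1}{215} + 443} = \sqrt{\frac{95246}{215}} = \frac{\sqrt{20477890}}{215}$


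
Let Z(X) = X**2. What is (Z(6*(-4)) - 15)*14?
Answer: 7854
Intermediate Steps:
(Z(6*(-4)) - 15)*14 = ((6*(-4))**2 - 15)*14 = ((-24)**2 - 15)*14 = (576 - 15)*14 = 561*14 = 7854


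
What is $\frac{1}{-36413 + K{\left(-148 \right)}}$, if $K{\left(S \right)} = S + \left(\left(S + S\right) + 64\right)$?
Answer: $- \frac{1}{36793} \approx -2.7179 \cdot 10^{-5}$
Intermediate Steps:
$K{\left(S \right)} = 64 + 3 S$ ($K{\left(S \right)} = S + \left(2 S + 64\right) = S + \left(64 + 2 S\right) = 64 + 3 S$)
$\frac{1}{-36413 + K{\left(-148 \right)}} = \frac{1}{-36413 + \left(64 + 3 \left(-148\right)\right)} = \frac{1}{-36413 + \left(64 - 444\right)} = \frac{1}{-36413 - 380} = \frac{1}{-36793} = - \frac{1}{36793}$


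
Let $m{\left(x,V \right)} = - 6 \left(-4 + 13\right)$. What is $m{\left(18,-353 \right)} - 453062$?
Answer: $-453116$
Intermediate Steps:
$m{\left(x,V \right)} = -54$ ($m{\left(x,V \right)} = \left(-6\right) 9 = -54$)
$m{\left(18,-353 \right)} - 453062 = -54 - 453062 = -453116$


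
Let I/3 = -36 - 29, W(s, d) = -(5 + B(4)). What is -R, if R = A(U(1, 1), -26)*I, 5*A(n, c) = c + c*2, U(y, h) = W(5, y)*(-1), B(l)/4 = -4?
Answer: -3042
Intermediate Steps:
B(l) = -16 (B(l) = 4*(-4) = -16)
W(s, d) = 11 (W(s, d) = -(5 - 16) = -1*(-11) = 11)
U(y, h) = -11 (U(y, h) = 11*(-1) = -11)
I = -195 (I = 3*(-36 - 29) = 3*(-65) = -195)
A(n, c) = 3*c/5 (A(n, c) = (c + c*2)/5 = (c + 2*c)/5 = (3*c)/5 = 3*c/5)
R = 3042 (R = ((⅗)*(-26))*(-195) = -78/5*(-195) = 3042)
-R = -1*3042 = -3042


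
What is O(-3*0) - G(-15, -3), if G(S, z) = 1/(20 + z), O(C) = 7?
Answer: 118/17 ≈ 6.9412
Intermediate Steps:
O(-3*0) - G(-15, -3) = 7 - 1/(20 - 3) = 7 - 1/17 = 118/17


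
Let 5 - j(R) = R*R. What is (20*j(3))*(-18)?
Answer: 1440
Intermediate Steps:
j(R) = 5 - R**2 (j(R) = 5 - R*R = 5 - R**2)
(20*j(3))*(-18) = (20*(5 - 1*3**2))*(-18) = (20*(5 - 1*9))*(-18) = (20*(5 - 9))*(-18) = (20*(-4))*(-18) = -80*(-18) = 1440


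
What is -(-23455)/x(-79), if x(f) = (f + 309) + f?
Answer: 23455/151 ≈ 155.33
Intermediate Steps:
x(f) = 309 + 2*f (x(f) = (309 + f) + f = 309 + 2*f)
-(-23455)/x(-79) = -(-23455)/(309 + 2*(-79)) = -(-23455)/(309 - 158) = -(-23455)/151 = -1*(-23455/151) = 23455/151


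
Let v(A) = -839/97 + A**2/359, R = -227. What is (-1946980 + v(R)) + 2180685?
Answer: 8143006327/34823 ≈ 2.3384e+5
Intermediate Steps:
v(A) = -839/97 + A**2/359 (v(A) = -839*1/97 + A**2*(1/359) = -839/97 + A**2/359)
(-1946980 + v(R)) + 2180685 = (-1946980 + (-839/97 + (1/359)*(-227)**2)) + 2180685 = (-1946980 + (-839/97 + (1/359)*51529)) + 2180685 = (-1946980 + (-839/97 + 51529/359)) + 2180685 = (-1946980 + 4697112/34823) + 2180685 = -67794987428/34823 + 2180685 = 8143006327/34823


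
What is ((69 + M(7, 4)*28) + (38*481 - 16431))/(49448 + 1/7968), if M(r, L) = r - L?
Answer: 3187200/78800333 ≈ 0.040447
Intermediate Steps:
((69 + M(7, 4)*28) + (38*481 - 16431))/(49448 + 1/7968) = ((69 + (7 - 1*4)*28) + (38*481 - 16431))/(49448 + 1/7968) = ((69 + (7 - 4)*28) + (18278 - 16431))/(49448 + 1/7968) = ((69 + 3*28) + 1847)/(394001665/7968) = ((69 + 84) + 1847)*(7968/394001665) = (153 + 1847)*(7968/394001665) = 2000*(7968/394001665) = 3187200/78800333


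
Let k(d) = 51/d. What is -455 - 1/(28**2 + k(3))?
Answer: -364456/801 ≈ -455.00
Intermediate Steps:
-455 - 1/(28**2 + k(3)) = -455 - 1/(28**2 + 51/3) = -455 - 1/(784 + 51*(1/3)) = -455 - 1/(784 + 17) = -455 - 1/801 = -364456/801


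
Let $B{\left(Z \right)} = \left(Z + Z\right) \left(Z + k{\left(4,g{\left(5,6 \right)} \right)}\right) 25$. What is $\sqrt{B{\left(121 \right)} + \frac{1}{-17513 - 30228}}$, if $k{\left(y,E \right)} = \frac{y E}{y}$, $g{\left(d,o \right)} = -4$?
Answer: $\frac{\sqrt{1613333900838109}}{47741} \approx 841.34$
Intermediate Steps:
$k{\left(y,E \right)} = E$ ($k{\left(y,E \right)} = \frac{E y}{y} = E$)
$B{\left(Z \right)} = 50 Z \left(-4 + Z\right)$ ($B{\left(Z \right)} = \left(Z + Z\right) \left(Z - 4\right) 25 = 2 Z \left(-4 + Z\right) 25 = 50 Z \left(-4 + Z\right)$)
$\sqrt{B{\left(121 \right)} + \frac{1}{-17513 - 30228}} = \sqrt{50 \cdot 121 \left(-4 + 121\right) + \frac{1}{-17513 - 30228}} = \sqrt{50 \cdot 121 \cdot 117 + \frac{1}{-47741}} = \sqrt{707850 - \frac{1}{47741}} = \sqrt{\frac{33793466849}{47741}} = \frac{\sqrt{1613333900838109}}{47741}$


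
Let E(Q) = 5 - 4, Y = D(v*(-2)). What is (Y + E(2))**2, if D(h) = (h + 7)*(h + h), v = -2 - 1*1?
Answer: 24649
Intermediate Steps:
v = -3 (v = -2 - 1 = -3)
D(h) = 2*h*(7 + h) (D(h) = (7 + h)*(2*h) = 2*h*(7 + h))
Y = 156 (Y = 2*(-3*(-2))*(7 - 3*(-2)) = 2*6*(7 + 6) = 2*6*13 = 156)
E(Q) = 1
(Y + E(2))**2 = (156 + 1)**2 = 157**2 = 24649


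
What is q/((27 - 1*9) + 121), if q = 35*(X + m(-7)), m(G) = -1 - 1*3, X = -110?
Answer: -3990/139 ≈ -28.705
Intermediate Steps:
m(G) = -4 (m(G) = -1 - 3 = -4)
q = -3990 (q = 35*(-110 - 4) = 35*(-114) = -3990)
q/((27 - 1*9) + 121) = -3990/((27 - 1*9) + 121) = -3990/((27 - 9) + 121) = -3990/(18 + 121) = -3990/139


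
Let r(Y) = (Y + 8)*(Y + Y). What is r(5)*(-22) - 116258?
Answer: -119118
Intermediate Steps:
r(Y) = 2*Y*(8 + Y) (r(Y) = (8 + Y)*(2*Y) = 2*Y*(8 + Y))
r(5)*(-22) - 116258 = (2*5*(8 + 5))*(-22) - 116258 = (2*5*13)*(-22) - 116258 = 130*(-22) - 116258 = -2860 - 116258 = -119118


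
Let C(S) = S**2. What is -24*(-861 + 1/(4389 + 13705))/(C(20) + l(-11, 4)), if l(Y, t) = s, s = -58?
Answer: 31157866/515679 ≈ 60.421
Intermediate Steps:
l(Y, t) = -58
-24*(-861 + 1/(4389 + 13705))/(C(20) + l(-11, 4)) = -24*(-861 + 1/(4389 + 13705))/(20**2 - 58) = -24*(-861 + 1/18094)/(400 - 58) = -24*(-861 + 1/18094)/342 = -(-186947196)/(9047*342) = -24*(-15578933/6188148) = 31157866/515679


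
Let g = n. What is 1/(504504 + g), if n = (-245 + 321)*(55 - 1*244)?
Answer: 1/490140 ≈ 2.0402e-6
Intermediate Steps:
n = -14364 (n = 76*(55 - 244) = 76*(-189) = -14364)
g = -14364
1/(504504 + g) = 1/(504504 - 14364) = 1/490140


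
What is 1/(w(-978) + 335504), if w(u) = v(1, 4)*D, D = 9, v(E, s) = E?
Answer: 1/335513 ≈ 2.9805e-6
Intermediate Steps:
w(u) = 9 (w(u) = 1*9 = 9)
1/(w(-978) + 335504) = 1/(9 + 335504) = 1/335513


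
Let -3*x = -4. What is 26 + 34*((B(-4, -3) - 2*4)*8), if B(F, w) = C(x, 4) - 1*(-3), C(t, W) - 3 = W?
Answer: 570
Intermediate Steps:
x = 4/3 (x = -⅓*(-4) = 4/3 ≈ 1.3333)
C(t, W) = 3 + W
B(F, w) = 10 (B(F, w) = (3 + 4) - 1*(-3) = 7 + 3 = 10)
26 + 34*((B(-4, -3) - 2*4)*8) = 26 + 34*((10 - 2*4)*8) = 26 + 34*((10 - 8)*8) = 26 + 34*(2*8) = 26 + 34*16 = 26 + 544 = 570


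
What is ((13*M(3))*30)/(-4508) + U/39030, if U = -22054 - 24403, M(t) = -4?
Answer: -37135339/43986810 ≈ -0.84424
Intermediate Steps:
U = -46457
((13*M(3))*30)/(-4508) + U/39030 = ((13*(-4))*30)/(-4508) - 46457/39030 = -52*30*(-1/4508) - 46457*1/39030 = -1560*(-1/4508) - 46457/39030 = 390/1127 - 46457/39030 = -37135339/43986810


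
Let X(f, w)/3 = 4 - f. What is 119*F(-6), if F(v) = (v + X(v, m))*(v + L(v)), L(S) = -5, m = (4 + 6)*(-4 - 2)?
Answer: -31416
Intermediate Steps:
m = -60 (m = 10*(-6) = -60)
X(f, w) = 12 - 3*f (X(f, w) = 3*(4 - f) = 12 - 3*f)
F(v) = (-5 + v)*(12 - 2*v) (F(v) = (v + (12 - 3*v))*(v - 5) = (12 - 2*v)*(-5 + v) = (-5 + v)*(12 - 2*v))
119*F(-6) = 119*(-60 - 2*(-6)² + 22*(-6)) = 119*(-60 - 2*36 - 132) = 119*(-60 - 72 - 132) = 119*(-264) = -31416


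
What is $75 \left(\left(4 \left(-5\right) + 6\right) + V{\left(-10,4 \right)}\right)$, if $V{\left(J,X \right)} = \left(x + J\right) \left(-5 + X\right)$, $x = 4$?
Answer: $-600$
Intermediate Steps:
$V{\left(J,X \right)} = \left(-5 + X\right) \left(4 + J\right)$ ($V{\left(J,X \right)} = \left(4 + J\right) \left(-5 + X\right) = \left(-5 + X\right) \left(4 + J\right)$)
$75 \left(\left(4 \left(-5\right) + 6\right) + V{\left(-10,4 \right)}\right) = 75 \left(\left(4 \left(-5\right) + 6\right) - -6\right) = 75 \left(\left(-20 + 6\right) + \left(-20 + 50 + 16 - 40\right)\right) = 75 \left(-14 + 6\right) = 75 \left(-8\right) = -600$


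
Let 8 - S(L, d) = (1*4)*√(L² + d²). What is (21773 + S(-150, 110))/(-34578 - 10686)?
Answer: -947/1968 + 5*√346/5658 ≈ -0.46476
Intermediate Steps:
S(L, d) = 8 - 4*√(L² + d²) (S(L, d) = 8 - 1*4*√(L² + d²) = 8 - 4*√(L² + d²))
(21773 + S(-150, 110))/(-34578 - 10686) = (21773 + (8 - 4*√((-150)² + 110²)))/(-34578 - 10686) = (21773 + (8 - 4*√(22500 + 12100)))/(-45264) = (21773 + (8 - 40*√346))*(-1/45264) = (21781 - 40*√346)*(-1/45264) = -947/1968 + 5*√346/5658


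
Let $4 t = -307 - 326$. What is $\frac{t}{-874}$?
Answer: $\frac{633}{3496} \approx 0.18106$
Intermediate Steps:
$t = - \frac{633}{4}$ ($t = \frac{-307 - 326}{4} = \frac{1}{4} \left(-633\right) = - \frac{633}{4} \approx -158.25$)
$\frac{t}{-874} = - \frac{633}{4 \left(-874\right)} = \left(- \frac{633}{4}\right) \left(- \frac{1}{874}\right) = \frac{633}{3496}$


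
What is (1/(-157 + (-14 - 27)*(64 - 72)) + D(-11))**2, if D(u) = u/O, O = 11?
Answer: 28900/29241 ≈ 0.98834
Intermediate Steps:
D(u) = u/11
(1/(-157 + (-14 - 27)*(64 - 72)) + D(-11))**2 = (1/(-157 + (-14 - 27)*(64 - 72)) + (1/11)*(-11))**2 = (1/(-157 - 41*(-8)) - 1)**2 = (1/(-157 + 328) - 1)**2 = (1/171 - 1)**2 = (-170/171)**2 = 28900/29241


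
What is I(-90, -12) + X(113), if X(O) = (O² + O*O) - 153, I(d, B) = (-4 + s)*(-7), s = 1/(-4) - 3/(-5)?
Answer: 508211/20 ≈ 25411.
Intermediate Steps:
s = 7/20 (s = 1*(-¼) - 3*(-⅕) = -¼ + ⅗ = 7/20 ≈ 0.35000)
I(d, B) = 511/20 (I(d, B) = (-4 + 7/20)*(-7) = -73/20*(-7) = 511/20)
X(O) = -153 + 2*O² (X(O) = (O² + O²) - 153 = 2*O² - 153 = -153 + 2*O²)
I(-90, -12) + X(113) = 511/20 + (-153 + 2*113²) = 511/20 + (-153 + 2*12769) = 511/20 + (-153 + 25538) = 511/20 + 25385 = 508211/20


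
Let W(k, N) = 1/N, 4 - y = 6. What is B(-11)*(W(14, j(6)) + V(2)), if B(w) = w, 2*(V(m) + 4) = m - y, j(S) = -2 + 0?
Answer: 55/2 ≈ 27.500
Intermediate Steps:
j(S) = -2
y = -2 (y = 4 - 1*6 = 4 - 6 = -2)
V(m) = -3 + m/2 (V(m) = -4 + (m - 1*(-2))/2 = -4 + (m + 2)/2 = -4 + (2 + m)/2 = -4 + (1 + m/2) = -3 + m/2)
B(-11)*(W(14, j(6)) + V(2)) = -11*(1/(-2) + (-3 + (½)*2)) = -11*(-½ + (-3 + 1)) = -11*(-½ - 2) = -11*(-5/2) = 55/2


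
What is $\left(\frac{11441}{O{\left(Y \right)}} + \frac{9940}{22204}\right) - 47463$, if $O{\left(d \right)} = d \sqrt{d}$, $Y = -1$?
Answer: $- \frac{37637804}{793} + 11441 i \approx -47463.0 + 11441.0 i$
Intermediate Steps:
$O{\left(d \right)} = d^{\frac{3}{2}}$
$\left(\frac{11441}{O{\left(Y \right)}} + \frac{9940}{22204}\right) - 47463 = \left(\frac{11441}{\left(-1\right)^{\frac{3}{2}}} + \frac{9940}{22204}\right) - 47463 = \left(\frac{11441}{\left(-1\right) i} + 9940 \cdot \frac{1}{22204}\right) - 47463 = \left(11441 i + \frac{355}{793}\right) - 47463 = \left(\frac{355}{793} + 11441 i\right) - 47463 = - \frac{37637804}{793} + 11441 i$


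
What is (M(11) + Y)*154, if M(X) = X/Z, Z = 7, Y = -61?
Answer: -9152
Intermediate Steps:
M(X) = X/7
(M(11) + Y)*154 = ((⅐)*11 - 61)*154 = (11/7 - 61)*154 = -416/7*154 = -9152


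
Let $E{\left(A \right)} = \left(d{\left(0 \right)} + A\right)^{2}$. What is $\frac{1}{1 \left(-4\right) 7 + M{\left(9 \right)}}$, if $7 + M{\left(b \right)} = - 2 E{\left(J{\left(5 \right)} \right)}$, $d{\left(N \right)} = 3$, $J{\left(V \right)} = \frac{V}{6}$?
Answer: $- \frac{18}{1159} \approx -0.015531$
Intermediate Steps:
$J{\left(V \right)} = \frac{V}{6}$ ($J{\left(V \right)} = V \frac{1}{6} = \frac{V}{6}$)
$E{\left(A \right)} = \left(3 + A\right)^{2}$
$M{\left(b \right)} = - \frac{655}{18}$ ($M{\left(b \right)} = -7 - 2 \left(3 + \frac{1}{6} \cdot 5\right)^{2} = -7 - 2 \left(3 + \frac{5}{6}\right)^{2} = -7 - 2 \left(\frac{23}{6}\right)^{2} = -7 - \frac{529}{18} = - \frac{655}{18}$)
$\frac{1}{1 \left(-4\right) 7 + M{\left(9 \right)}} = \frac{1}{1 \left(-4\right) 7 - \frac{655}{18}} = \frac{1}{\left(-4\right) 7 - \frac{655}{18}} = \frac{1}{-28 - \frac{655}{18}} = \frac{1}{- \frac{1159}{18}} = - \frac{18}{1159}$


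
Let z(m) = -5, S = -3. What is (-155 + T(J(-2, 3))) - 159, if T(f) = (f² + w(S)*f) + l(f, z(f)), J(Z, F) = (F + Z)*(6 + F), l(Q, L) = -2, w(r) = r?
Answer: -262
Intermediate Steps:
J(Z, F) = (6 + F)*(F + Z)
T(f) = -2 + f² - 3*f (T(f) = (f² - 3*f) - 2 = -2 + f² - 3*f)
(-155 + T(J(-2, 3))) - 159 = (-155 + (-2 + (3² + 6*3 + 6*(-2) + 3*(-2))² - 3*(3² + 6*3 + 6*(-2) + 3*(-2)))) - 159 = (-155 + (-2 + (9 + 18 - 12 - 6)² - 3*(9 + 18 - 12 - 6))) - 159 = (-155 + (-2 + 9² - 3*9)) - 159 = (-155 + (-2 + 81 - 27)) - 159 = (-155 + 52) - 159 = -103 - 159 = -262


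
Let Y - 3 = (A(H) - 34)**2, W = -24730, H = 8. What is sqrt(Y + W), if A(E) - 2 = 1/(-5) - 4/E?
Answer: I*sqrt(2365771)/10 ≈ 153.81*I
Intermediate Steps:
A(E) = 9/5 - 4/E (A(E) = 2 + (1/(-5) - 4/E) = 2 + (1*(-1/5) - 4/E) = 2 + (-1/5 - 4/E) = 9/5 - 4/E)
Y = 107229/100 (Y = 3 + ((9/5 - 4/8) - 34)**2 = 3 + ((9/5 - 4*1/8) - 34)**2 = 3 + ((9/5 - 1/2) - 34)**2 = 3 + (13/10 - 34)**2 = 3 + (-327/10)**2 = 3 + 106929/100 = 107229/100 ≈ 1072.3)
sqrt(Y + W) = sqrt(107229/100 - 24730) = sqrt(-2365771/100) = I*sqrt(2365771)/10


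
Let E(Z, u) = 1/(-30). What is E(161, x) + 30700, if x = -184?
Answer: 920999/30 ≈ 30700.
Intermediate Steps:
E(Z, u) = -1/30
E(161, x) + 30700 = -1/30 + 30700 = 920999/30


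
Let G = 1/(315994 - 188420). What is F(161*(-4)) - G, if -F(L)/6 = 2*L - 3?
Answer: 988188203/127574 ≈ 7746.0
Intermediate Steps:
G = 1/127574 ≈ 7.8386e-6
F(L) = 18 - 12*L (F(L) = -6*(2*L - 3) = -6*(-3 + 2*L) = 18 - 12*L)
F(161*(-4)) - G = (18 - 1932*(-4)) - 1*1/127574 = (18 - 12*(-644)) - 1/127574 = (18 + 7728) - 1/127574 = 7746 - 1/127574 = 988188203/127574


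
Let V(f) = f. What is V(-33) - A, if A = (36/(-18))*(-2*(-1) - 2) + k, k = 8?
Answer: -41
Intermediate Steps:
A = 8 (A = (36/(-18))*(-2*(-1) - 2) + 8 = (36*(-1/18))*(2 - 2) + 8 = -2*0 + 8 = 0 + 8 = 8)
V(-33) - A = -33 - 1*8 = -33 - 8 = -41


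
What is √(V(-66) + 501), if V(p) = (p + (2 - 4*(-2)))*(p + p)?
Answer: 3*√877 ≈ 88.843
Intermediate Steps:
V(p) = 2*p*(10 + p) (V(p) = (p + (2 + 8))*(2*p) = (p + 10)*(2*p) = (10 + p)*(2*p) = 2*p*(10 + p))
√(V(-66) + 501) = √(2*(-66)*(10 - 66) + 501) = √(2*(-66)*(-56) + 501) = √(7392 + 501) = √7893 = 3*√877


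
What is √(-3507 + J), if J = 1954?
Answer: I*√1553 ≈ 39.408*I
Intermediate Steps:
√(-3507 + J) = √(-3507 + 1954) = √(-1553) = I*√1553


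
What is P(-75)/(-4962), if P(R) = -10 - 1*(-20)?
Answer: -5/2481 ≈ -0.0020153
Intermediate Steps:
P(R) = 10 (P(R) = -10 + 20 = 10)
P(-75)/(-4962) = 10/(-4962) = 10*(-1/4962) = -5/2481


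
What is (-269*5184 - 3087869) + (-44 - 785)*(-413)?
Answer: -4139988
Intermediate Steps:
(-269*5184 - 3087869) + (-44 - 785)*(-413) = (-1394496 - 3087869) - 829*(-413) = -4482365 + 342377 = -4139988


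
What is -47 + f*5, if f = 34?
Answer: 123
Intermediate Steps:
-47 + f*5 = -47 + 34*5 = -47 + 170 = 123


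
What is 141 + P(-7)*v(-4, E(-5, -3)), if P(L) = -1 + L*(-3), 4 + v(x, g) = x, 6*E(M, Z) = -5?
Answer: -19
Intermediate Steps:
E(M, Z) = -5/6 (E(M, Z) = (1/6)*(-5) = -5/6)
v(x, g) = -4 + x
P(L) = -1 - 3*L
141 + P(-7)*v(-4, E(-5, -3)) = 141 + (-1 - 3*(-7))*(-4 - 4) = 141 + (-1 + 21)*(-8) = 141 + 20*(-8) = 141 - 160 = -19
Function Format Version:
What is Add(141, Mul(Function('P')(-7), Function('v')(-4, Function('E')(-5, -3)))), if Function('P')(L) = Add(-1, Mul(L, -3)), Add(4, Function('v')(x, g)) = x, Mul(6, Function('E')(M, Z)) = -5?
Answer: -19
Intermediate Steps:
Function('E')(M, Z) = Rational(-5, 6) (Function('E')(M, Z) = Mul(Rational(1, 6), -5) = Rational(-5, 6))
Function('v')(x, g) = Add(-4, x)
Function('P')(L) = Add(-1, Mul(-3, L))
Add(141, Mul(Function('P')(-7), Function('v')(-4, Function('E')(-5, -3)))) = Add(141, Mul(Add(-1, Mul(-3, -7)), Add(-4, -4))) = Add(141, Mul(Add(-1, 21), -8)) = Add(141, Mul(20, -8)) = Add(141, -160) = -19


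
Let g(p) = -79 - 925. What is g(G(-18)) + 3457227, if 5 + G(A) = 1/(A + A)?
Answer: 3456223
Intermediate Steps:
G(A) = -5 + 1/(2*A) (G(A) = -5 + 1/(A + A) = -5 + 1/(2*A))
g(p) = -1004
g(G(-18)) + 3457227 = -1004 + 3457227 = 3456223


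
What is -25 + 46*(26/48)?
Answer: -1/12 ≈ -0.083333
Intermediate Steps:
-25 + 46*(26/48) = -25 + 46*(26*(1/48)) = -25 + 46*(13/24) = -25 + 299/12 = -1/12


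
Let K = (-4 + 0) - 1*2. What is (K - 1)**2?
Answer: 49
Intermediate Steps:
K = -6 (K = -4 - 2 = -6)
(K - 1)**2 = (-6 - 1)**2 = (-7)**2 = 49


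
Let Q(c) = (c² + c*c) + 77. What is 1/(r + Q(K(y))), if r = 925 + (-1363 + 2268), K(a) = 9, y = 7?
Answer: 1/2069 ≈ 0.00048333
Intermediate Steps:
Q(c) = 77 + 2*c² (Q(c) = (c² + c²) + 77 = 2*c² + 77 = 77 + 2*c²)
r = 1830 (r = 925 + 905 = 1830)
1/(r + Q(K(y))) = 1/(1830 + (77 + 2*9²)) = 1/(1830 + (77 + 2*81)) = 1/(1830 + (77 + 162)) = 1/(1830 + 239) = 1/2069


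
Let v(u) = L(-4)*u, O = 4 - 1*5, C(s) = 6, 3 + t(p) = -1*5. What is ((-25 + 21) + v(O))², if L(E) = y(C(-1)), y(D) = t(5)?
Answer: 16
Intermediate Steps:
t(p) = -8 (t(p) = -3 - 1*5 = -3 - 5 = -8)
O = -1 (O = 4 - 5 = -1)
y(D) = -8
L(E) = -8
v(u) = -8*u
((-25 + 21) + v(O))² = ((-25 + 21) - 8*(-1))² = (-4 + 8)² = 4² = 16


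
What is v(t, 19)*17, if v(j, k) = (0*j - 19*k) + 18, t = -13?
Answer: -5831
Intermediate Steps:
v(j, k) = 18 - 19*k (v(j, k) = (0 - 19*k) + 18 = -19*k + 18 = 18 - 19*k)
v(t, 19)*17 = (18 - 19*19)*17 = (18 - 361)*17 = -343*17 = -5831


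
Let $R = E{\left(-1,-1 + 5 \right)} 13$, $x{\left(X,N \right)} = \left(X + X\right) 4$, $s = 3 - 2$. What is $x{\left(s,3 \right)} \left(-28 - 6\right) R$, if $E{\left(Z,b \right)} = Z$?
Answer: $3536$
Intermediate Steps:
$s = 1$ ($s = 3 - 2 = 1$)
$x{\left(X,N \right)} = 8 X$ ($x{\left(X,N \right)} = 2 X 4 = 8 X$)
$R = -13$ ($R = \left(-1\right) 13 = -13$)
$x{\left(s,3 \right)} \left(-28 - 6\right) R = 8 \cdot 1 \left(-28 - 6\right) \left(-13\right) = 8 \left(-28 - 6\right) \left(-13\right) = 8 \left(-34\right) \left(-13\right) = \left(-272\right) \left(-13\right) = 3536$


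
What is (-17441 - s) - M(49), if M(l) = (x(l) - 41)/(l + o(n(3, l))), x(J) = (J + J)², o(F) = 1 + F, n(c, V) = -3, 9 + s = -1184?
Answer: -773219/47 ≈ -16451.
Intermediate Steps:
s = -1193 (s = -9 - 1184 = -1193)
x(J) = 4*J² (x(J) = (2*J)² = 4*J²)
M(l) = (-41 + 4*l²)/(-2 + l) (M(l) = (4*l² - 41)/(l + (1 - 3)) = (-41 + 4*l²)/(l - 2) = (-41 + 4*l²)/(-2 + l))
(-17441 - s) - M(49) = (-17441 - 1*(-1193)) - (-41 + 4*49²)/(-2 + 49) = (-17441 + 1193) - (-41 + 4*2401)/47 = -16248 - (-41 + 9604)/47 = -16248 - 9563/47 = -773219/47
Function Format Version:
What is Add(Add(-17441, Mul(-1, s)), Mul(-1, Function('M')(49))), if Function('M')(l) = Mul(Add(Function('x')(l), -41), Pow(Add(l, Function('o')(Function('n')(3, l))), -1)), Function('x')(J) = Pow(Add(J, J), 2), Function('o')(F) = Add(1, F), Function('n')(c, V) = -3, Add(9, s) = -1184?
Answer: Rational(-773219, 47) ≈ -16451.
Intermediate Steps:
s = -1193 (s = Add(-9, -1184) = -1193)
Function('x')(J) = Mul(4, Pow(J, 2)) (Function('x')(J) = Pow(Mul(2, J), 2) = Mul(4, Pow(J, 2)))
Function('M')(l) = Mul(Pow(Add(-2, l), -1), Add(-41, Mul(4, Pow(l, 2)))) (Function('M')(l) = Mul(Add(Mul(4, Pow(l, 2)), -41), Pow(Add(l, Add(1, -3)), -1)) = Mul(Add(-41, Mul(4, Pow(l, 2))), Pow(Add(l, -2), -1)) = Mul(Add(-41, Mul(4, Pow(l, 2))), Pow(Add(-2, l), -1)) = Mul(Pow(Add(-2, l), -1), Add(-41, Mul(4, Pow(l, 2)))))
Add(Add(-17441, Mul(-1, s)), Mul(-1, Function('M')(49))) = Add(Add(-17441, Mul(-1, -1193)), Mul(-1, Mul(Pow(Add(-2, 49), -1), Add(-41, Mul(4, Pow(49, 2)))))) = Add(Add(-17441, 1193), Mul(-1, Mul(Pow(47, -1), Add(-41, Mul(4, 2401))))) = Add(-16248, Mul(-1, Mul(Rational(1, 47), Add(-41, 9604)))) = Add(-16248, Mul(-1, Mul(Rational(1, 47), 9563))) = Add(-16248, Mul(-1, Rational(9563, 47))) = Add(-16248, Rational(-9563, 47)) = Rational(-773219, 47)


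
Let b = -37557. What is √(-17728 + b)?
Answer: I*√55285 ≈ 235.13*I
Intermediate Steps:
√(-17728 + b) = √(-17728 - 37557) = √(-55285) = I*√55285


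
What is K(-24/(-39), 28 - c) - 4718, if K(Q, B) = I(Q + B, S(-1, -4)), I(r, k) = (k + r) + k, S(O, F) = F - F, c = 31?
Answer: -61365/13 ≈ -4720.4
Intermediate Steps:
S(O, F) = 0
I(r, k) = r + 2*k
K(Q, B) = B + Q (K(Q, B) = (Q + B) + 2*0 = (B + Q) + 0 = B + Q)
K(-24/(-39), 28 - c) - 4718 = ((28 - 1*31) - 24/(-39)) - 4718 = ((28 - 31) - 24*(-1/39)) - 4718 = (-3 + 8/13) - 4718 = -31/13 - 4718 = -61365/13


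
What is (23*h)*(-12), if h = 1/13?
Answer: -276/13 ≈ -21.231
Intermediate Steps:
h = 1/13 ≈ 0.076923
(23*h)*(-12) = (23*(1/13))*(-12) = (23/13)*(-12) = -276/13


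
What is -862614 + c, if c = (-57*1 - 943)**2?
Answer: 137386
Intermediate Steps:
c = 1000000 (c = (-57 - 943)**2 = (-1000)**2 = 1000000)
-862614 + c = -862614 + 1000000 = 137386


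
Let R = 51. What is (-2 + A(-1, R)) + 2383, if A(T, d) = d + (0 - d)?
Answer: 2381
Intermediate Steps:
A(T, d) = 0 (A(T, d) = d - d = 0)
(-2 + A(-1, R)) + 2383 = (-2 + 0) + 2383 = -2 + 2383 = 2381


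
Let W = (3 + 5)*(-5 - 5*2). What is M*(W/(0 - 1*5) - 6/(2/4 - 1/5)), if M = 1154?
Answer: 4616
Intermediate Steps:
W = -120 (W = 8*(-5 - 10) = 8*(-15) = -120)
M*(W/(0 - 1*5) - 6/(2/4 - 1/5)) = 1154*(-120/(0 - 1*5) - 6/(2/4 - 1/5)) = 1154*(-120/(0 - 5) - 6/(2*(¼) - 1*⅕)) = 1154*(-120/(-5) - 6/(½ - ⅕)) = 1154*(-120*(-⅕) - 6/3/10) = 1154*(24 - 6*10/3) = 1154*(24 - 20) = 1154*4 = 4616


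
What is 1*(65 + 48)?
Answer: 113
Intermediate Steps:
1*(65 + 48) = 1*113 = 113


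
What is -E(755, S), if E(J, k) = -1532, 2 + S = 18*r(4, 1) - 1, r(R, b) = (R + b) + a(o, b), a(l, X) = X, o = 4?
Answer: 1532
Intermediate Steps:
r(R, b) = R + 2*b (r(R, b) = (R + b) + b = R + 2*b)
S = 105 (S = -2 + (18*(4 + 2*1) - 1) = -2 + (18*(4 + 2) - 1) = -2 + (18*6 - 1) = -2 + (108 - 1) = -2 + 107 = 105)
-E(755, S) = -1*(-1532) = 1532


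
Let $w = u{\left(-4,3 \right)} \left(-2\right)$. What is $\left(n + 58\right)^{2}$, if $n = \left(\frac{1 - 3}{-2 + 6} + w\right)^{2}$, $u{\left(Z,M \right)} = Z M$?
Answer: $\frac{5958481}{16} \approx 3.7241 \cdot 10^{5}$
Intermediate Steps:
$u{\left(Z,M \right)} = M Z$
$w = 24$ ($w = 3 \left(-4\right) \left(-2\right) = \left(-12\right) \left(-2\right) = 24$)
$n = \frac{2209}{4}$ ($n = \left(\frac{1 - 3}{-2 + 6} + 24\right)^{2} = \left(- \frac{2}{4} + 24\right)^{2} = \left(\left(-2\right) \frac{1}{4} + 24\right)^{2} = \left(- \frac{1}{2} + 24\right)^{2} = \left(\frac{47}{2}\right)^{2} = \frac{2209}{4} \approx 552.25$)
$\left(n + 58\right)^{2} = \left(\frac{2209}{4} + 58\right)^{2} = \left(\frac{2441}{4}\right)^{2} = \frac{5958481}{16}$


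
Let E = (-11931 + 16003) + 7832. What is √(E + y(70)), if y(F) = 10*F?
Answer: 2*√3151 ≈ 112.27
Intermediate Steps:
E = 11904 (E = 4072 + 7832 = 11904)
√(E + y(70)) = √(11904 + 10*70) = √(11904 + 700) = √12604 = 2*√3151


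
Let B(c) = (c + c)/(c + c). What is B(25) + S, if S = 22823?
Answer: 22824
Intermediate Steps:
B(c) = 1 (B(c) = (2*c)/((2*c)) = (2*c)*(1/(2*c)) = 1)
B(25) + S = 1 + 22823 = 22824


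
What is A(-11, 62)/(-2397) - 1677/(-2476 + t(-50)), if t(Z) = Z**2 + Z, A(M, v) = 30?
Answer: 103051/1598 ≈ 64.487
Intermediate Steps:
t(Z) = Z + Z**2
A(-11, 62)/(-2397) - 1677/(-2476 + t(-50)) = 30/(-2397) - 1677/(-2476 - 50*(1 - 50)) = 30*(-1/2397) - 1677/(-2476 - 50*(-49)) = -10/799 - 1677/(-2476 + 2450) = -10/799 - 1677/(-26) = -10/799 - 1677*(-1/26) = -10/799 + 129/2 = 103051/1598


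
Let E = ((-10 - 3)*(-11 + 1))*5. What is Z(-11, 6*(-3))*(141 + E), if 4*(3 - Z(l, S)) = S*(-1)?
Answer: -2373/2 ≈ -1186.5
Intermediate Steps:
E = 650 (E = -13*(-10)*5 = 130*5 = 650)
Z(l, S) = 3 + S/4 (Z(l, S) = 3 - S*(-1)/4 = 3 - (-1)*S/4 = 3 + S/4)
Z(-11, 6*(-3))*(141 + E) = (3 + (6*(-3))/4)*(141 + 650) = (3 + (¼)*(-18))*791 = (3 - 9/2)*791 = -3/2*791 = -2373/2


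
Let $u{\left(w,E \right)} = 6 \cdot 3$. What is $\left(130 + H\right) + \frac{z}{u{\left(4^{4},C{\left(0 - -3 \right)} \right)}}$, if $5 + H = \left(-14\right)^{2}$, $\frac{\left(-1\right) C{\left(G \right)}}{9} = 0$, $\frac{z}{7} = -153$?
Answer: $\frac{523}{2} \approx 261.5$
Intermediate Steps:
$z = -1071$ ($z = 7 \left(-153\right) = -1071$)
$C{\left(G \right)} = 0$ ($C{\left(G \right)} = \left(-9\right) 0 = 0$)
$H = 191$ ($H = -5 + \left(-14\right)^{2} = -5 + 196 = 191$)
$u{\left(w,E \right)} = 18$
$\left(130 + H\right) + \frac{z}{u{\left(4^{4},C{\left(0 - -3 \right)} \right)}} = \left(130 + 191\right) - \frac{1071}{18} = 321 - \frac{119}{2} = \frac{523}{2}$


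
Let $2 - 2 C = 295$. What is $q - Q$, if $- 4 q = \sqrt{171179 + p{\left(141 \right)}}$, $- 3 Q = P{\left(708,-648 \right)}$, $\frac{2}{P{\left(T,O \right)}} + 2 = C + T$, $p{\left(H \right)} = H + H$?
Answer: $\frac{4}{3357} - \frac{\sqrt{171461}}{4} \approx -103.52$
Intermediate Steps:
$C = - \frac{293}{2}$ ($C = 1 - \frac{295}{2} = - \frac{293}{2} \approx -146.5$)
$p{\left(H \right)} = 2 H$
$P{\left(T,O \right)} = \frac{2}{- \frac{297}{2} + T}$ ($P{\left(T,O \right)} = \frac{2}{-2 + \left(- \frac{293}{2} + T\right)} = \frac{2}{- \frac{297}{2} + T}$)
$Q = - \frac{4}{3357}$ ($Q = - \frac{4 \frac{1}{-297 + 2 \cdot 708}}{3} = - \frac{4 \frac{1}{-297 + 1416}}{3} = - \frac{4 \cdot \frac{1}{1119}}{3} = \left(- \frac{1}{3}\right) \frac{4}{1119} = - \frac{4}{3357} \approx -0.0011915$)
$q = - \frac{\sqrt{171461}}{4}$ ($q = - \frac{\sqrt{171179 + 2 \cdot 141}}{4} = - \frac{\sqrt{171179 + 282}}{4} = - \frac{\sqrt{171461}}{4} \approx -103.52$)
$q - Q = - \frac{\sqrt{171461}}{4} - - \frac{4}{3357} = - \frac{\sqrt{171461}}{4} + \frac{4}{3357} = \frac{4}{3357} - \frac{\sqrt{171461}}{4}$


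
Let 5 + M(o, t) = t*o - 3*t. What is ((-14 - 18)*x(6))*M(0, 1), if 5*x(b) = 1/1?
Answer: 256/5 ≈ 51.200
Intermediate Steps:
x(b) = 1/5 (x(b) = (1/5)/1 = (1/5)*1 = 1/5)
M(o, t) = -5 - 3*t + o*t (M(o, t) = -5 + (t*o - 3*t) = -5 + (o*t - 3*t) = -5 + (-3*t + o*t) = -5 - 3*t + o*t)
((-14 - 18)*x(6))*M(0, 1) = ((-14 - 18)*(1/5))*(-5 - 3*1 + 0*1) = (-32*1/5)*(-5 - 3 + 0) = -32/5*(-8) = 256/5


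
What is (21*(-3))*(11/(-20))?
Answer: 693/20 ≈ 34.650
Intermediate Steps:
(21*(-3))*(11/(-20)) = -693*(-1)/20 = -63*(-11/20) = 693/20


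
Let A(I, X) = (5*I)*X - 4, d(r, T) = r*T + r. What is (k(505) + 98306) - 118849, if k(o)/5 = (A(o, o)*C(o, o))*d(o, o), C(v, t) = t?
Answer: 822724964532707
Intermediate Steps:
d(r, T) = r + T*r (d(r, T) = T*r + r = r + T*r)
A(I, X) = -4 + 5*I*X (A(I, X) = 5*I*X - 4 = -4 + 5*I*X)
k(o) = 5*o**2*(1 + o)*(-4 + 5*o**2) (k(o) = 5*(((-4 + 5*o*o)*o)*(o*(1 + o))) = 5*(((-4 + 5*o**2)*o)*(o*(1 + o))) = 5*((o*(-4 + 5*o**2))*(o*(1 + o))) = 5*(o**2*(1 + o)*(-4 + 5*o**2)) = 5*o**2*(1 + o)*(-4 + 5*o**2))
(k(505) + 98306) - 118849 = (5*505**2*(1 + 505)*(-4 + 5*505**2) + 98306) - 118849 = (5*255025*506*(-4 + 5*255025) + 98306) - 118849 = (5*255025*506*(-4 + 1275125) + 98306) - 118849 = (5*255025*506*1275121 + 98306) - 118849 = (822724964553250 + 98306) - 118849 = 822724964651556 - 118849 = 822724964532707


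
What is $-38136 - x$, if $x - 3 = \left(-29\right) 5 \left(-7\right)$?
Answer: $-39154$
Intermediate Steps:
$x = 1018$ ($x = 3 + \left(-29\right) 5 \left(-7\right) = 3 - -1015 = 3 + 1015 = 1018$)
$-38136 - x = -38136 - 1018 = -39154$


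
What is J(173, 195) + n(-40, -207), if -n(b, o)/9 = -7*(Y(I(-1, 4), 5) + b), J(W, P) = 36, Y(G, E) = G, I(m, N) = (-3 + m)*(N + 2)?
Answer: -3996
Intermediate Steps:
I(m, N) = (-3 + m)*(2 + N)
n(b, o) = -1512 + 63*b (n(b, o) = -(-63)*((-6 - 3*4 + 2*(-1) + 4*(-1)) + b) = -(-63)*((-6 - 12 - 2 - 4) + b) = -(-63)*(-24 + b) = -9*(168 - 7*b) = -1512 + 63*b)
J(173, 195) + n(-40, -207) = 36 + (-1512 + 63*(-40)) = 36 + (-1512 - 2520) = 36 - 4032 = -3996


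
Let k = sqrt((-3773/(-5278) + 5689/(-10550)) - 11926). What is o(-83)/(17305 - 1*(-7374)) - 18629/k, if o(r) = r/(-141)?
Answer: 83/3479739 + 93145*I*sqrt(1886583490387258)/23716588814 ≈ 2.3852e-5 + 170.59*I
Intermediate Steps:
o(r) = -r/141 (o(r) = r*(-1/141) = -r/141)
k = I*sqrt(1886583490387258)/397735 (k = sqrt((-3773*(-1/5278) + 5689*(-1/10550)) - 11926) = sqrt((539/754 - 5689/10550) - 11926) = sqrt(349236/1988675 - 11926) = sqrt(-23716588814/1988675) = I*sqrt(1886583490387258)/397735 ≈ 109.21*I)
o(-83)/(17305 - 1*(-7374)) - 18629/k = (-1/141*(-83))/(17305 - 1*(-7374)) - 18629*(-5*I*sqrt(1886583490387258)/23716588814) = 83/(141*(17305 + 7374)) - (-93145)*I*sqrt(1886583490387258)/23716588814 = (83/141)/24679 + 93145*I*sqrt(1886583490387258)/23716588814 = (83/141)*(1/24679) + 93145*I*sqrt(1886583490387258)/23716588814 = 83/3479739 + 93145*I*sqrt(1886583490387258)/23716588814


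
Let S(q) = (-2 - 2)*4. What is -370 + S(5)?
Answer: -386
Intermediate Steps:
S(q) = -16 (S(q) = -4*4 = -16)
-370 + S(5) = -370 - 16 = -386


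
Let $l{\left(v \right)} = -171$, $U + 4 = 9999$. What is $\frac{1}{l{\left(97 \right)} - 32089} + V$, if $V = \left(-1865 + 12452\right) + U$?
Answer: $\frac{663975319}{32260} \approx 20582.0$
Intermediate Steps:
$U = 9995$ ($U = -4 + 9999 = 9995$)
$V = 20582$ ($V = \left(-1865 + 12452\right) + 9995 = 10587 + 9995 = 20582$)
$\frac{1}{l{\left(97 \right)} - 32089} + V = \frac{1}{-171 - 32089} + 20582 = \frac{1}{-32260} + 20582 = - \frac{1}{32260} + 20582 = \frac{663975319}{32260}$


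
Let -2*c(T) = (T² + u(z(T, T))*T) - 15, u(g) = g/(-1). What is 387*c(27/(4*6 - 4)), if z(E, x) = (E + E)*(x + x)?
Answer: 8908353/2000 ≈ 4454.2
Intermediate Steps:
z(E, x) = 4*E*x (z(E, x) = (2*E)*(2*x) = 4*E*x)
u(g) = -g (u(g) = g*(-1) = -g)
c(T) = 15/2 + 2*T³ - T²/2 (c(T) = -((T² + (-4*T*T)*T) - 15)/2 = -((T² + (-4*T²)*T) - 15)/2 = -((T² - 4*T³) - 15)/2 = -(-15 + T² - 4*T³)/2 = 15/2 + 2*T³ - T²/2)
387*c(27/(4*6 - 4)) = 387*(15/2 + 2*(27/(4*6 - 4))³ - 729/(4*6 - 4)²/2) = 387*(15/2 + 2*(27/(24 - 4))³ - 729/(24 - 4)²/2) = 387*(15/2 + 2*(27/20)³ - (27/20)²/2) = 387*(15/2 + 2*(19683/8000) - ½*729/400) = 387*(15/2 + 19683/4000 - 729/800) = 387*(23019/2000) = 8908353/2000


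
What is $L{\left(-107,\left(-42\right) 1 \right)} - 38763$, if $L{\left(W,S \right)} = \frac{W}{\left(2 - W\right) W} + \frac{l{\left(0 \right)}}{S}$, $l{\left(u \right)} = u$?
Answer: $- \frac{4225166}{109} \approx -38763.0$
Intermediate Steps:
$L{\left(W,S \right)} = \frac{1}{2 - W}$ ($L{\left(W,S \right)} = \frac{W}{\left(2 - W\right) W} + \frac{0}{S} = \frac{W}{W \left(2 - W\right)} + 0 = W \frac{1}{W \left(2 - W\right)} + 0 = \frac{1}{2 - W} + 0 = \frac{1}{2 - W}$)
$L{\left(-107,\left(-42\right) 1 \right)} - 38763 = - \frac{1}{-2 - 107} - 38763 = - \frac{1}{-109} - 38763 = \left(-1\right) \left(- \frac{1}{109}\right) - 38763 = \frac{1}{109} - 38763 = - \frac{4225166}{109}$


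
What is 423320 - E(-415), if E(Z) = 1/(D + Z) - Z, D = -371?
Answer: 332403331/786 ≈ 4.2291e+5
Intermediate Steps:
E(Z) = 1/(-371 + Z) - Z
423320 - E(-415) = 423320 - (1 - 1*(-415)² + 371*(-415))/(-371 - 415) = 423320 - (1 - 1*172225 - 153965)/(-786) = 423320 - (-1)*(1 - 172225 - 153965)/786 = 423320 - (-1)*(-326189)/786 = 423320 - 1*326189/786 = 423320 - 326189/786 = 332403331/786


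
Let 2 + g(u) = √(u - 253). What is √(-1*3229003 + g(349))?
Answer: √(-3229005 + 4*√6) ≈ 1796.9*I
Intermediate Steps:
g(u) = -2 + √(-253 + u) (g(u) = -2 + √(u - 253) = -2 + √(-253 + u))
√(-1*3229003 + g(349)) = √(-1*3229003 + (-2 + √(-253 + 349))) = √(-3229003 + (-2 + √96)) = √(-3229003 + (-2 + 4*√6)) = √(-3229005 + 4*√6)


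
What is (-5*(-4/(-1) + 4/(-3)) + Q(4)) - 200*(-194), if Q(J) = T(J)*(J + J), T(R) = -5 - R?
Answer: 116144/3 ≈ 38715.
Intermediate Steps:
Q(J) = 2*J*(-5 - J) (Q(J) = (-5 - J)*(J + J) = (-5 - J)*(2*J) = 2*J*(-5 - J))
(-5*(-4/(-1) + 4/(-3)) + Q(4)) - 200*(-194) = (-5*(-4/(-1) + 4/(-3)) - 2*4*(5 + 4)) - 200*(-194) = (-5*(-4*(-1) + 4*(-⅓)) - 2*4*9) + 38800 = (-5*(4 - 4/3) - 72) + 38800 = (-5*8/3 - 72) + 38800 = (-40/3 - 72) + 38800 = -256/3 + 38800 = 116144/3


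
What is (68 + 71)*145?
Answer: 20155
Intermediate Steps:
(68 + 71)*145 = 139*145 = 20155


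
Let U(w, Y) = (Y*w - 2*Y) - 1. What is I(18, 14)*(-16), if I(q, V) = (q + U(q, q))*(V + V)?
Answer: -136640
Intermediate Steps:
U(w, Y) = -1 - 2*Y + Y*w (U(w, Y) = (-2*Y + Y*w) - 1 = -1 - 2*Y + Y*w)
I(q, V) = 2*V*(-1 + q**2 - q) (I(q, V) = (q + (-1 - 2*q + q*q))*(V + V) = (q + (-1 - 2*q + q**2))*(2*V) = (q + (-1 + q**2 - 2*q))*(2*V) = (-1 + q**2 - q)*(2*V) = 2*V*(-1 + q**2 - q))
I(18, 14)*(-16) = (2*14*(-1 + 18**2 - 1*18))*(-16) = (2*14*(-1 + 324 - 18))*(-16) = (2*14*305)*(-16) = 8540*(-16) = -136640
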